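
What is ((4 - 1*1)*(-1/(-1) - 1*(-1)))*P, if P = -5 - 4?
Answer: -54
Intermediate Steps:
P = -9
((4 - 1*1)*(-1/(-1) - 1*(-1)))*P = ((4 - 1*1)*(-1/(-1) - 1*(-1)))*(-9) = ((4 - 1)*(-1*(-1) + 1))*(-9) = (3*(1 + 1))*(-9) = (3*2)*(-9) = 6*(-9) = -54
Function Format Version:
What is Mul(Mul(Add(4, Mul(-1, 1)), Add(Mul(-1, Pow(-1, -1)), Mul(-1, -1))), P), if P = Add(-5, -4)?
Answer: -54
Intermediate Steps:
P = -9
Mul(Mul(Add(4, Mul(-1, 1)), Add(Mul(-1, Pow(-1, -1)), Mul(-1, -1))), P) = Mul(Mul(Add(4, Mul(-1, 1)), Add(Mul(-1, Pow(-1, -1)), Mul(-1, -1))), -9) = Mul(Mul(Add(4, -1), Add(Mul(-1, -1), 1)), -9) = Mul(Mul(3, Add(1, 1)), -9) = Mul(Mul(3, 2), -9) = Mul(6, -9) = -54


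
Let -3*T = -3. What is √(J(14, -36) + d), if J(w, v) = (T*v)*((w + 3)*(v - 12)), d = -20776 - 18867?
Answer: I*√10267 ≈ 101.33*I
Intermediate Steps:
d = -39643
T = 1 (T = -⅓*(-3) = 1)
J(w, v) = v*(-12 + v)*(3 + w) (J(w, v) = (1*v)*((w + 3)*(v - 12)) = v*((3 + w)*(-12 + v)) = v*((-12 + v)*(3 + w)) = v*(-12 + v)*(3 + w))
√(J(14, -36) + d) = √(-36*(-36 - 12*14 + 3*(-36) - 36*14) - 39643) = √(-36*(-36 - 168 - 108 - 504) - 39643) = √(-36*(-816) - 39643) = √(29376 - 39643) = √(-10267) = I*√10267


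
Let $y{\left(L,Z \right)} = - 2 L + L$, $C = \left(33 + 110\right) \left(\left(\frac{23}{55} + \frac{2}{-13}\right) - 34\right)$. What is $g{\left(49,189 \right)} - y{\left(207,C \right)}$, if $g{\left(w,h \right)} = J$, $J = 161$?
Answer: $368$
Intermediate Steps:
$g{\left(w,h \right)} = 161$
$C = - \frac{24121}{5}$ ($C = 143 \left(\left(23 \cdot \frac{1}{55} + 2 \left(- \frac{1}{13}\right)\right) - 34\right) = 143 \left(\left(\frac{23}{55} - \frac{2}{13}\right) - 34\right) = 143 \left(\frac{189}{715} - 34\right) = 143 \left(- \frac{24121}{715}\right) = - \frac{24121}{5} \approx -4824.2$)
$y{\left(L,Z \right)} = - L$
$g{\left(49,189 \right)} - y{\left(207,C \right)} = 161 - \left(-1\right) 207 = 161 - -207 = 161 + 207 = 368$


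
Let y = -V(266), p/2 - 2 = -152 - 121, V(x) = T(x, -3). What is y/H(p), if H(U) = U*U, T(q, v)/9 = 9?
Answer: -81/293764 ≈ -0.00027573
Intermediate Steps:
T(q, v) = 81 (T(q, v) = 9*9 = 81)
V(x) = 81
p = -542 (p = 4 + 2*(-152 - 121) = 4 + 2*(-273) = 4 - 546 = -542)
H(U) = U²
y = -81 (y = -1*81 = -81)
y/H(p) = -81/((-542)²) = -81/293764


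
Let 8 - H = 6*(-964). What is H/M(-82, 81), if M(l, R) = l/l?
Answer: 5792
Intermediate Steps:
M(l, R) = 1
H = 5792 (H = 8 - 6*(-964) = 8 - 1*(-5784) = 8 + 5784 = 5792)
H/M(-82, 81) = 5792/1 = 5792*1 = 5792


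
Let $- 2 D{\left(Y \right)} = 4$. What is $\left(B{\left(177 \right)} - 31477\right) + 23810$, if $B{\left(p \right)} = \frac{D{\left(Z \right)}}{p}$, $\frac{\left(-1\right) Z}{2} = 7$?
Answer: $- \frac{1357061}{177} \approx -7667.0$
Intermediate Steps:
$Z = -14$ ($Z = \left(-2\right) 7 = -14$)
$D{\left(Y \right)} = -2$ ($D{\left(Y \right)} = \left(- \frac{1}{2}\right) 4 = -2$)
$B{\left(p \right)} = - \frac{2}{p}$
$\left(B{\left(177 \right)} - 31477\right) + 23810 = \left(- \frac{2}{177} - 31477\right) + 23810 = - \frac{5571431}{177} + 23810 = - \frac{1357061}{177}$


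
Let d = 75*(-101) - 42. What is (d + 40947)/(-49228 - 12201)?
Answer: -33330/61429 ≈ -0.54258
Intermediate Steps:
d = -7617 (d = -7575 - 42 = -7617)
(d + 40947)/(-49228 - 12201) = (-7617 + 40947)/(-49228 - 12201) = 33330/(-61429) = 33330*(-1/61429) = -33330/61429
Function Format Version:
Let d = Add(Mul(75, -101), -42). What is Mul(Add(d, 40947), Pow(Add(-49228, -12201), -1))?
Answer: Rational(-33330, 61429) ≈ -0.54258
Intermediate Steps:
d = -7617 (d = Add(-7575, -42) = -7617)
Mul(Add(d, 40947), Pow(Add(-49228, -12201), -1)) = Mul(Add(-7617, 40947), Pow(Add(-49228, -12201), -1)) = Mul(33330, Pow(-61429, -1)) = Mul(33330, Rational(-1, 61429)) = Rational(-33330, 61429)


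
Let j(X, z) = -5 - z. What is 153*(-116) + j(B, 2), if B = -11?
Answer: -17755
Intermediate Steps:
153*(-116) + j(B, 2) = 153*(-116) + (-5 - 1*2) = -17748 + (-5 - 2) = -17748 - 7 = -17755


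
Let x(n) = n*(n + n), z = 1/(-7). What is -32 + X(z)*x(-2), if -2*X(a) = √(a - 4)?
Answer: -32 - 4*I*√203/7 ≈ -32.0 - 8.1416*I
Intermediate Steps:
z = -⅐ ≈ -0.14286
X(a) = -√(-4 + a)/2 (X(a) = -√(a - 4)/2 = -√(-4 + a)/2)
x(n) = 2*n² (x(n) = n*(2*n) = 2*n²)
-32 + X(z)*x(-2) = -32 + (-√(-4 - ⅐)/2)*(2*(-2)²) = -32 + (-I*√203/14)*(2*4) = -32 - I*√203/14*8 = -32 - 4*I*√203/7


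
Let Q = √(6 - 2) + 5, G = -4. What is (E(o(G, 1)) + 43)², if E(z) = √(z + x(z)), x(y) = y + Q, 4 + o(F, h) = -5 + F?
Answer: (43 + I*√19)² ≈ 1830.0 + 374.87*I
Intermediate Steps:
o(F, h) = -9 + F (o(F, h) = -4 + (-5 + F) = -9 + F)
Q = 7 (Q = √4 + 5 = 2 + 5 = 7)
x(y) = 7 + y (x(y) = y + 7 = 7 + y)
E(z) = √(7 + 2*z) (E(z) = √(z + (7 + z)) = √(7 + 2*z))
(E(o(G, 1)) + 43)² = (√(7 + 2*(-9 - 4)) + 43)² = (√(7 + 2*(-13)) + 43)² = (√(7 - 26) + 43)² = (√(-19) + 43)² = (I*√19 + 43)² = (43 + I*√19)²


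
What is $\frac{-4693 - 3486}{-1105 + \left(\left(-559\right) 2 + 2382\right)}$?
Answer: $- \frac{8179}{159} \approx -51.44$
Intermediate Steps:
$\frac{-4693 - 3486}{-1105 + \left(\left(-559\right) 2 + 2382\right)} = - \frac{8179}{-1105 + \left(-1118 + 2382\right)} = - \frac{8179}{-1105 + 1264} = - \frac{8179}{159}$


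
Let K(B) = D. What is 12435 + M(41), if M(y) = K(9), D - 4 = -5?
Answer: 12434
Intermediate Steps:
D = -1 (D = 4 - 5 = -1)
K(B) = -1
M(y) = -1
12435 + M(41) = 12435 - 1 = 12434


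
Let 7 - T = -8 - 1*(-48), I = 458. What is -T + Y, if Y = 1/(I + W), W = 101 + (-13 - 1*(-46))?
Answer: 19537/592 ≈ 33.002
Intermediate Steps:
T = -33 (T = 7 - (-8 - 1*(-48)) = 7 - (-8 + 48) = 7 - 1*40 = 7 - 40 = -33)
W = 134 (W = 101 + (-13 + 46) = 101 + 33 = 134)
Y = 1/592 (Y = 1/(458 + 134) = 1/592 ≈ 0.0016892)
-T + Y = -1*(-33) + 1/592 = 33 + 1/592 = 19537/592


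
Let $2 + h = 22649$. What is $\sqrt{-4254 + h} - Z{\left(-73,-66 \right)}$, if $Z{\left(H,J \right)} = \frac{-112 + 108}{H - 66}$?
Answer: $- \frac{4}{139} + \sqrt{18393} \approx 135.59$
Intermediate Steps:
$h = 22647$ ($h = -2 + 22649 = 22647$)
$Z{\left(H,J \right)} = - \frac{4}{-66 + H}$
$\sqrt{-4254 + h} - Z{\left(-73,-66 \right)} = \sqrt{-4254 + 22647} - - \frac{4}{-66 - 73} = \sqrt{18393} - - \frac{4}{-139} = \sqrt{18393} - \left(-4\right) \left(- \frac{1}{139}\right) = \sqrt{18393} - \frac{4}{139} = - \frac{4}{139} + \sqrt{18393}$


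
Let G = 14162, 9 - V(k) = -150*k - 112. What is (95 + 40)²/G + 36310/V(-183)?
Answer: -16151195/387033298 ≈ -0.041731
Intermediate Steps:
V(k) = 121 + 150*k (V(k) = 9 - (-150*k - 112) = 9 - (-112 - 150*k) = 9 + (112 + 150*k) = 121 + 150*k)
(95 + 40)²/G + 36310/V(-183) = (95 + 40)²/14162 + 36310/(121 + 150*(-183)) = 135²*(1/14162) + 36310/(121 - 27450) = 18225*(1/14162) + 36310/(-27329) = 18225/14162 + 36310*(-1/27329) = 18225/14162 - 36310/27329 = -16151195/387033298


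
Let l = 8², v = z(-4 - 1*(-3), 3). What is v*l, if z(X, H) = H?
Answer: 192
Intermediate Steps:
v = 3
l = 64
v*l = 3*64 = 192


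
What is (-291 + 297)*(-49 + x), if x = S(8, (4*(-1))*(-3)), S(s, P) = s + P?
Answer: -174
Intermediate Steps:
S(s, P) = P + s
x = 20 (x = (4*(-1))*(-3) + 8 = -4*(-3) + 8 = 12 + 8 = 20)
(-291 + 297)*(-49 + x) = (-291 + 297)*(-49 + 20) = 6*(-29) = -174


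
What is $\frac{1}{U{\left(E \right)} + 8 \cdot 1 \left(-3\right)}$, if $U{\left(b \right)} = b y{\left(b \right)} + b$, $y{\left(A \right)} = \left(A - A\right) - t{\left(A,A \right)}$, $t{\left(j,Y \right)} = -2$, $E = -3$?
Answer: $- \frac{1}{33} \approx -0.030303$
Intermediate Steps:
$y{\left(A \right)} = 2$ ($y{\left(A \right)} = \left(A - A\right) - -2 = 0 + 2 = 2$)
$U{\left(b \right)} = 3 b$ ($U{\left(b \right)} = b 2 + b = 2 b + b = 3 b$)
$\frac{1}{U{\left(E \right)} + 8 \cdot 1 \left(-3\right)} = \frac{1}{3 \left(-3\right) + 8 \cdot 1 \left(-3\right)} = \frac{1}{-9 + 8 \left(-3\right)} = \frac{1}{-9 - 24} = \frac{1}{-33} = - \frac{1}{33}$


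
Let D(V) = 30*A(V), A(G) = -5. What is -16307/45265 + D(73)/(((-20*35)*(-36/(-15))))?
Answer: -686867/2534840 ≈ -0.27097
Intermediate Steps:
D(V) = -150 (D(V) = 30*(-5) = -150)
-16307/45265 + D(73)/(((-20*35)*(-36/(-15)))) = -16307/45265 - 150/((-20*35)*(-36/(-15))) = -16307*1/45265 - 150/((-(-25200)*(-1)/15)) = -16307/45265 - 150/((-700*12/5)) = -16307/45265 - 150/(-1680) = -16307/45265 - 150*(-1/1680) = -16307/45265 + 5/56 = -686867/2534840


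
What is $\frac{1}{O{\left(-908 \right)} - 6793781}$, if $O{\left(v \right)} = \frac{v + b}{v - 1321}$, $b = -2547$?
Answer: $- \frac{2229}{15143334394} \approx -1.4719 \cdot 10^{-7}$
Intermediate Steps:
$O{\left(v \right)} = \frac{-2547 + v}{-1321 + v}$ ($O{\left(v \right)} = \frac{v - 2547}{v - 1321} = \frac{-2547 + v}{-1321 + v}$)
$\frac{1}{O{\left(-908 \right)} - 6793781} = \frac{1}{\frac{-2547 - 908}{-1321 - 908} - 6793781} = \frac{1}{\frac{1}{-2229} \left(-3455\right) - 6793781} = \frac{1}{\left(- \frac{1}{2229}\right) \left(-3455\right) - 6793781} = \frac{1}{\frac{3455}{2229} - 6793781} = \frac{1}{- \frac{15143334394}{2229}} = - \frac{2229}{15143334394}$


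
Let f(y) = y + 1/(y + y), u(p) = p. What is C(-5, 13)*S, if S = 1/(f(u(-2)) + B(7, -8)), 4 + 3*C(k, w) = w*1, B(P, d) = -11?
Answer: -12/53 ≈ -0.22642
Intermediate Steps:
C(k, w) = -4/3 + w/3 (C(k, w) = -4/3 + (w*1)/3 = -4/3 + w/3)
f(y) = y + 1/(2*y)
S = -4/53 (S = 1/((-2 + (1/2)/(-2)) - 11) = 1/((-2 + (1/2)*(-1/2)) - 11) = 1/((-2 - 1/4) - 11) = 1/(-9/4 - 11) = 1/(-53/4) = -4/53 ≈ -0.075472)
C(-5, 13)*S = (-4/3 + (1/3)*13)*(-4/53) = (-4/3 + 13/3)*(-4/53) = 3*(-4/53) = -12/53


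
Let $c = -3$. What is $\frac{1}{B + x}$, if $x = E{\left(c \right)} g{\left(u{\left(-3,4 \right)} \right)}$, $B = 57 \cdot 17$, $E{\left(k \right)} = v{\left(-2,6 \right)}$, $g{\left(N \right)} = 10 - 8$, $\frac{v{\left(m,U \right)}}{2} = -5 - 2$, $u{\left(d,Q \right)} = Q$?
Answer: $\frac{1}{941} \approx 0.0010627$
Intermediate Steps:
$v{\left(m,U \right)} = -14$ ($v{\left(m,U \right)} = 2 \left(-5 - 2\right) = 2 \left(-7\right) = -14$)
$g{\left(N \right)} = 2$
$E{\left(k \right)} = -14$
$B = 969$
$x = -28$ ($x = \left(-14\right) 2 = -28$)
$\frac{1}{B + x} = \frac{1}{969 - 28} = \frac{1}{941}$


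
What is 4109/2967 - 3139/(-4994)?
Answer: 29833759/14817198 ≈ 2.0135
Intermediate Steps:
4109/2967 - 3139/(-4994) = 4109*(1/2967) - 3139*(-1/4994) = 4109/2967 + 3139/4994 = 29833759/14817198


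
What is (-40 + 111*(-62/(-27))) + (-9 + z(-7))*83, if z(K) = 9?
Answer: 1934/9 ≈ 214.89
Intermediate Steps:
(-40 + 111*(-62/(-27))) + (-9 + z(-7))*83 = (-40 + 111*(-62/(-27))) + (-9 + 9)*83 = (-40 + 111*(-62*(-1/27))) + 0*83 = (-40 + 111*(62/27)) + 0 = (-40 + 2294/9) + 0 = 1934/9 + 0 = 1934/9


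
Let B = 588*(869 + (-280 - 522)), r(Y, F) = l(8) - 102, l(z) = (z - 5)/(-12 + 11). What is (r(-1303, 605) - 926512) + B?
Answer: -887221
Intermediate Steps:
l(z) = 5 - z (l(z) = (-5 + z)/(-1) = (-5 + z)*(-1) = 5 - z)
r(Y, F) = -105 (r(Y, F) = (5 - 1*8) - 102 = (5 - 8) - 102 = -3 - 102 = -105)
B = 39396 (B = 588*(869 - 802) = 588*67 = 39396)
(r(-1303, 605) - 926512) + B = (-105 - 926512) + 39396 = -926617 + 39396 = -887221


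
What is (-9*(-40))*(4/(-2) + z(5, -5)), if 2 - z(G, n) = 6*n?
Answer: 10800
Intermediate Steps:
z(G, n) = 2 - 6*n
(-9*(-40))*(4/(-2) + z(5, -5)) = (-9*(-40))*(4/(-2) + (2 - 6*(-5))) = 360*(-1/2*4 + (2 + 30)) = 360*(-2 + 32) = 360*30 = 10800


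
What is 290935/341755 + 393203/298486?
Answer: 44243823135/20401816586 ≈ 2.1686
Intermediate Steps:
290935/341755 + 393203/298486 = 290935*(1/341755) + 393203*(1/298486) = 58187/68351 + 393203/298486 = 44243823135/20401816586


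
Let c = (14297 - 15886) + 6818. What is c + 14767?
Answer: 19996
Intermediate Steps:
c = 5229 (c = -1589 + 6818 = 5229)
c + 14767 = 5229 + 14767 = 19996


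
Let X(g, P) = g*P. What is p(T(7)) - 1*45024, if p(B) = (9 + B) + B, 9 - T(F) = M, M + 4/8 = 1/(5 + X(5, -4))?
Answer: -674938/15 ≈ -44996.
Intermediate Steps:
X(g, P) = P*g
M = -17/30 (M = -½ + 1/(5 - 4*5) = -½ + 1/(5 - 20) = -½ + 1/(-15) = -½ - 1/15 = -17/30 ≈ -0.56667)
T(F) = 287/30 (T(F) = 9 - 1*(-17/30) = 9 + 17/30 = 287/30)
p(B) = 9 + 2*B
p(T(7)) - 1*45024 = (9 + 2*(287/30)) - 1*45024 = (9 + 287/15) - 45024 = 422/15 - 45024 = -674938/15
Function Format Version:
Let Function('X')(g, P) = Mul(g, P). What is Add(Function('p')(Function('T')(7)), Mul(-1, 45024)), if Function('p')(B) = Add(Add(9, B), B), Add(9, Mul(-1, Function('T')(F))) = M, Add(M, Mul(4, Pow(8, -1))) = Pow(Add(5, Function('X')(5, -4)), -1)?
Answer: Rational(-674938, 15) ≈ -44996.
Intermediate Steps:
Function('X')(g, P) = Mul(P, g)
M = Rational(-17, 30) (M = Add(Rational(-1, 2), Pow(Add(5, Mul(-4, 5)), -1)) = Add(Rational(-1, 2), Pow(Add(5, -20), -1)) = Add(Rational(-1, 2), Pow(-15, -1)) = Add(Rational(-1, 2), Rational(-1, 15)) = Rational(-17, 30) ≈ -0.56667)
Function('T')(F) = Rational(287, 30) (Function('T')(F) = Add(9, Mul(-1, Rational(-17, 30))) = Add(9, Rational(17, 30)) = Rational(287, 30))
Function('p')(B) = Add(9, Mul(2, B))
Add(Function('p')(Function('T')(7)), Mul(-1, 45024)) = Add(Add(9, Mul(2, Rational(287, 30))), Mul(-1, 45024)) = Add(Add(9, Rational(287, 15)), -45024) = Add(Rational(422, 15), -45024) = Rational(-674938, 15)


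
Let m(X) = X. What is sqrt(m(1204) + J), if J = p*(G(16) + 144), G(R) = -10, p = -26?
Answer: 2*I*sqrt(570) ≈ 47.749*I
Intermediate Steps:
J = -3484 (J = -26*(-10 + 144) = -26*134 = -3484)
sqrt(m(1204) + J) = sqrt(1204 - 3484) = sqrt(-2280) = 2*I*sqrt(570)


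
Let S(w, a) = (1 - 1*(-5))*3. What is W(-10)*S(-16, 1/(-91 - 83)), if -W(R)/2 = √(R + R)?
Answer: -72*I*√5 ≈ -161.0*I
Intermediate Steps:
W(R) = -2*√2*√R (W(R) = -2*√(R + R) = -2*√2*√R)
S(w, a) = 18 (S(w, a) = (1 + 5)*3 = 6*3 = 18)
W(-10)*S(-16, 1/(-91 - 83)) = -2*√2*√(-10)*18 = -2*√2*I*√10*18 = -4*I*√5*18 = -72*I*√5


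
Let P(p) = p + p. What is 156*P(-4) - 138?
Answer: -1386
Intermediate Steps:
P(p) = 2*p
156*P(-4) - 138 = 156*(2*(-4)) - 138 = 156*(-8) - 138 = -1248 - 138 = -1386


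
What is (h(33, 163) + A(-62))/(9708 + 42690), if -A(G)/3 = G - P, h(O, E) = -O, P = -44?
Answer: 7/17466 ≈ 0.00040078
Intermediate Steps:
A(G) = -132 - 3*G (A(G) = -3*(G - 1*(-44)) = -3*(G + 44) = -3*(44 + G) = -132 - 3*G)
(h(33, 163) + A(-62))/(9708 + 42690) = (-1*33 + (-132 - 3*(-62)))/(9708 + 42690) = (-33 + (-132 + 186))/52398 = (-33 + 54)*(1/52398) = 21*(1/52398) = 7/17466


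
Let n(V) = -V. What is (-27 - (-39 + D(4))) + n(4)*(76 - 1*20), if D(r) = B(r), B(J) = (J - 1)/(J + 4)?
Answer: -1699/8 ≈ -212.38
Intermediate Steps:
B(J) = (-1 + J)/(4 + J)
D(r) = (-1 + r)/(4 + r)
(-27 - (-39 + D(4))) + n(4)*(76 - 1*20) = (-27 - (-39 + (-1 + 4)/(4 + 4))) + (-1*4)*(76 - 1*20) = (-27 - (-39 + 3/8)) - 4*(76 - 20) = (-27 - (-39 + (⅛)*3)) - 4*56 = (-27 - (-39 + 3/8)) - 224 = (-27 - 1*(-309/8)) - 224 = (-27 + 309/8) - 224 = 93/8 - 224 = -1699/8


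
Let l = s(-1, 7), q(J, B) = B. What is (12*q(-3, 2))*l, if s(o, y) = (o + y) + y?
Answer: 312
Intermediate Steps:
s(o, y) = o + 2*y
l = 13 (l = -1 + 2*7 = -1 + 14 = 13)
(12*q(-3, 2))*l = (12*2)*13 = 24*13 = 312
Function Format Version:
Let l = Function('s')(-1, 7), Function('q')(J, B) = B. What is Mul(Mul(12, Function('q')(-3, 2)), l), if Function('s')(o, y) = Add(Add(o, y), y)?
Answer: 312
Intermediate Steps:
Function('s')(o, y) = Add(o, Mul(2, y))
l = 13 (l = Add(-1, Mul(2, 7)) = Add(-1, 14) = 13)
Mul(Mul(12, Function('q')(-3, 2)), l) = Mul(Mul(12, 2), 13) = Mul(24, 13) = 312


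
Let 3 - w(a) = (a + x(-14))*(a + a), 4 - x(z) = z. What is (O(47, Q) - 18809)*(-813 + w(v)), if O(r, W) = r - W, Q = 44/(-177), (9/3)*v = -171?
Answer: 5818094160/59 ≈ 9.8612e+7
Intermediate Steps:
v = -57 (v = (1/3)*(-171) = -57)
x(z) = 4 - z
Q = -44/177 (Q = 44*(-1/177) = -44/177 ≈ -0.24859)
w(a) = 3 - 2*a*(18 + a) (w(a) = 3 - (a + (4 - 1*(-14)))*(a + a) = 3 - (a + (4 + 14))*2*a = 3 - (a + 18)*2*a = 3 - (18 + a)*2*a = 3 - 2*a*(18 + a))
(O(47, Q) - 18809)*(-813 + w(v)) = ((47 - 1*(-44/177)) - 18809)*(-813 + (3 - 36*(-57) - 2*(-57)**2)) = ((47 + 44/177) - 18809)*(-813 + (3 + 2052 - 2*3249)) = (8363/177 - 18809)*(-813 + (3 + 2052 - 6498)) = -3320830*(-813 - 4443)/177 = -3320830/177*(-5256) = 5818094160/59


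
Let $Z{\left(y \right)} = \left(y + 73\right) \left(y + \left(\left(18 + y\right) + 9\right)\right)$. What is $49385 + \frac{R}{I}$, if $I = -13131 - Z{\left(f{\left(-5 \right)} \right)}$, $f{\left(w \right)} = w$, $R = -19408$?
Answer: $\frac{705582903}{14287} \approx 49386.0$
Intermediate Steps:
$Z{\left(y \right)} = \left(27 + 2 y\right) \left(73 + y\right)$ ($Z{\left(y \right)} = \left(73 + y\right) \left(y + \left(27 + y\right)\right) = \left(73 + y\right) \left(27 + 2 y\right) = \left(27 + 2 y\right) \left(73 + y\right)$)
$I = -14287$ ($I = -13131 - \left(1971 + 2 \left(-5\right)^{2} + 173 \left(-5\right)\right) = -13131 - \left(1971 + 2 \cdot 25 - 865\right) = -13131 - \left(1971 + 50 - 865\right) = -13131 - 1156 = -14287$)
$49385 + \frac{R}{I} = 49385 - \frac{19408}{-14287} = 49385 - - \frac{19408}{14287} = 49385 + \frac{19408}{14287} = \frac{705582903}{14287}$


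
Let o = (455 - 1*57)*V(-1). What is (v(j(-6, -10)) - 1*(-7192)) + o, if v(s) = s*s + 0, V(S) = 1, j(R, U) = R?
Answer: 7626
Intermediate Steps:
v(s) = s² (v(s) = s² + 0 = s²)
o = 398 (o = (455 - 1*57)*1 = (455 - 57)*1 = 398*1 = 398)
(v(j(-6, -10)) - 1*(-7192)) + o = ((-6)² - 1*(-7192)) + 398 = (36 + 7192) + 398 = 7228 + 398 = 7626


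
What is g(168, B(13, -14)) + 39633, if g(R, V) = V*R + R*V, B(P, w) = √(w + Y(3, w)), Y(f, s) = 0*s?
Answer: 39633 + 336*I*√14 ≈ 39633.0 + 1257.2*I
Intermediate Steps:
Y(f, s) = 0
B(P, w) = √w (B(P, w) = √(w + 0) = √w)
g(R, V) = 2*R*V (g(R, V) = R*V + R*V = 2*R*V)
g(168, B(13, -14)) + 39633 = 2*168*√(-14) + 39633 = 2*168*(I*√14) + 39633 = 336*I*√14 + 39633 = 39633 + 336*I*√14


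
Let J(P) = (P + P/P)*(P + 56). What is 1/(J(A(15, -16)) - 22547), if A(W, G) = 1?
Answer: -1/22433 ≈ -4.4577e-5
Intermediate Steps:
J(P) = (1 + P)*(56 + P) (J(P) = (P + 1)*(56 + P) = (1 + P)*(56 + P))
1/(J(A(15, -16)) - 22547) = 1/((56 + 1² + 57*1) - 22547) = 1/((56 + 1 + 57) - 22547) = 1/(114 - 22547) = 1/(-22433) = -1/22433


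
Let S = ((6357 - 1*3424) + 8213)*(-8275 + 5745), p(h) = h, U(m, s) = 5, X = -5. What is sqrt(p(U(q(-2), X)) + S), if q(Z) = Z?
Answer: 25*I*sqrt(45119) ≈ 5310.3*I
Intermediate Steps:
S = -28199380 (S = ((6357 - 3424) + 8213)*(-2530) = (2933 + 8213)*(-2530) = 11146*(-2530) = -28199380)
sqrt(p(U(q(-2), X)) + S) = sqrt(5 - 28199380) = sqrt(-28199375) = 25*I*sqrt(45119)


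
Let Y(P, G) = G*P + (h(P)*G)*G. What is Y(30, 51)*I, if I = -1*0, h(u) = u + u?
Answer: 0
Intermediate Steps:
h(u) = 2*u
I = 0
Y(P, G) = G*P + 2*P*G² (Y(P, G) = G*P + ((2*P)*G)*G = G*P + (2*G*P)*G = G*P + 2*P*G²)
Y(30, 51)*I = (51*30*(1 + 2*51))*0 = (51*30*(1 + 102))*0 = (51*30*103)*0 = 157590*0 = 0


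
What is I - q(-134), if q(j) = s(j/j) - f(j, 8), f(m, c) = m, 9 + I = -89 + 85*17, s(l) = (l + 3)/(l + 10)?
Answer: 13339/11 ≈ 1212.6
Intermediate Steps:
s(l) = (3 + l)/(10 + l)
I = 1347 (I = -9 + (-89 + 85*17) = -9 + (-89 + 1445) = -9 + 1356 = 1347)
q(j) = 4/11 - j (q(j) = (3 + j/j)/(10 + j/j) - j = (3 + 1)/(10 + 1) - j = 4/11 - j)
I - q(-134) = 1347 - (4/11 - 1*(-134)) = 1347 - (4/11 + 134) = 1347 - 1*1478/11 = 1347 - 1478/11 = 13339/11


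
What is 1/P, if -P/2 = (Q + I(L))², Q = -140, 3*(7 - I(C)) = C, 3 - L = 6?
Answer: -1/34848 ≈ -2.8696e-5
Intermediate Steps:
L = -3 (L = 3 - 1*6 = 3 - 6 = -3)
I(C) = 7 - C/3
P = -34848 (P = -2*(-140 + (7 - ⅓*(-3)))² = -2*(-140 + (7 + 1))² = -2*(-140 + 8)² = -2*(-132)² = -2*17424 = -34848)
1/P = 1/(-34848) = -1/34848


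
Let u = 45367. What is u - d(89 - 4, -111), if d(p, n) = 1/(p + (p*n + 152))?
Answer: 417285667/9198 ≈ 45367.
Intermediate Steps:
d(p, n) = 1/(152 + p + n*p) (d(p, n) = 1/(p + (n*p + 152)) = 1/(p + (152 + n*p)) = 1/(152 + p + n*p))
u - d(89 - 4, -111) = 45367 - 1/(152 + (89 - 4) - 111*(89 - 4)) = 45367 - 1/(152 + 85 - 111*85) = 45367 - 1/(152 + 85 - 9435) = 45367 - 1/(-9198) = 45367 - 1*(-1/9198) = 45367 + 1/9198 = 417285667/9198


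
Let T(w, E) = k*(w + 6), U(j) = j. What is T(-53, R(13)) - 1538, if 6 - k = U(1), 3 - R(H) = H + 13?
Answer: -1773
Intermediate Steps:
R(H) = -10 - H (R(H) = 3 - (H + 13) = 3 - (13 + H) = 3 + (-13 - H) = -10 - H)
k = 5 (k = 6 - 1*1 = 6 - 1 = 5)
T(w, E) = 30 + 5*w (T(w, E) = 5*(w + 6) = 5*(6 + w) = 30 + 5*w)
T(-53, R(13)) - 1538 = (30 + 5*(-53)) - 1538 = (30 - 265) - 1538 = -235 - 1538 = -1773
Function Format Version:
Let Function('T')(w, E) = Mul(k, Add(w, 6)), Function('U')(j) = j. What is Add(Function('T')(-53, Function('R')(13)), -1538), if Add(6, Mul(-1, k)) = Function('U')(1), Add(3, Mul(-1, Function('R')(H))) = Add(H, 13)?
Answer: -1773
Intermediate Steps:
Function('R')(H) = Add(-10, Mul(-1, H)) (Function('R')(H) = Add(3, Mul(-1, Add(H, 13))) = Add(3, Mul(-1, Add(13, H))) = Add(3, Add(-13, Mul(-1, H))) = Add(-10, Mul(-1, H)))
k = 5 (k = Add(6, Mul(-1, 1)) = Add(6, -1) = 5)
Function('T')(w, E) = Add(30, Mul(5, w)) (Function('T')(w, E) = Mul(5, Add(w, 6)) = Mul(5, Add(6, w)) = Add(30, Mul(5, w)))
Add(Function('T')(-53, Function('R')(13)), -1538) = Add(Add(30, Mul(5, -53)), -1538) = Add(Add(30, -265), -1538) = Add(-235, -1538) = -1773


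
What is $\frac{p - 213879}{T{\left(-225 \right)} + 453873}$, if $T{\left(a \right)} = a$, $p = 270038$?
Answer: $\frac{56159}{453648} \approx 0.12379$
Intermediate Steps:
$\frac{p - 213879}{T{\left(-225 \right)} + 453873} = \frac{270038 - 213879}{-225 + 453873} = \frac{56159}{453648}$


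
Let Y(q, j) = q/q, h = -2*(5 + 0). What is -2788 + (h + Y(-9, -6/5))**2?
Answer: -2707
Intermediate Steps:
h = -10 (h = -2*5 = -10)
Y(q, j) = 1
-2788 + (h + Y(-9, -6/5))**2 = -2788 + (-10 + 1)**2 = -2788 + (-9)**2 = -2788 + 81 = -2707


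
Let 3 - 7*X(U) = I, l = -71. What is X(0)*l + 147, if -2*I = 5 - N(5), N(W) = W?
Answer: 816/7 ≈ 116.57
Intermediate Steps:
I = 0 (I = -(5 - 1*5)/2 = -(5 - 5)/2 = -½*0 = 0)
X(U) = 3/7 (X(U) = 3/7 - ⅐*0 = 3/7 + 0 = 3/7)
X(0)*l + 147 = (3/7)*(-71) + 147 = -213/7 + 147 = 816/7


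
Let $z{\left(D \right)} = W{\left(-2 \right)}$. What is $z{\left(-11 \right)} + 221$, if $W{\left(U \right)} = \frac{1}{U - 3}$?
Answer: $\frac{1104}{5} \approx 220.8$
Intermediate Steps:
$W{\left(U \right)} = \frac{1}{-3 + U}$
$z{\left(D \right)} = - \frac{1}{5}$ ($z{\left(D \right)} = \frac{1}{-3 - 2} = \frac{1}{-5} = - \frac{1}{5}$)
$z{\left(-11 \right)} + 221 = - \frac{1}{5} + 221 = \frac{1104}{5}$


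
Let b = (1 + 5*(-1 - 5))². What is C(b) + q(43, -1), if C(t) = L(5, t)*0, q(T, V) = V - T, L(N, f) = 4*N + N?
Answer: -44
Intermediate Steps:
L(N, f) = 5*N
b = 841 (b = (1 + 5*(-6))² = (1 - 30)² = (-29)² = 841)
C(t) = 0 (C(t) = (5*5)*0 = 25*0 = 0)
C(b) + q(43, -1) = 0 + (-1 - 1*43) = 0 + (-1 - 43) = 0 - 44 = -44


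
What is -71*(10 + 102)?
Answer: -7952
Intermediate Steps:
-71*(10 + 102) = -71*112 = -7952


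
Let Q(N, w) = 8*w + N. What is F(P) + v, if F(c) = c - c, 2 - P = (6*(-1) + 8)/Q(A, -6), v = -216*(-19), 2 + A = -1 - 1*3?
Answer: 4104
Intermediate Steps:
A = -6 (A = -2 + (-1 - 1*3) = -2 + (-1 - 3) = -2 - 4 = -6)
Q(N, w) = N + 8*w
v = 4104
P = 55/27 (P = 2 - (6*(-1) + 8)/(-6 + 8*(-6)) = 2 - (-6 + 8)/(-6 - 48) = 2 - 2/(-54) = 2 - 2*(-1)/54 = 2 - 1*(-1/27) = 2 + 1/27 = 55/27 ≈ 2.0370)
F(c) = 0
F(P) + v = 0 + 4104 = 4104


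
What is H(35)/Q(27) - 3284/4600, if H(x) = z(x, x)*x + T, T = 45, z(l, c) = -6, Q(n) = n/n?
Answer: -190571/1150 ≈ -165.71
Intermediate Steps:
Q(n) = 1
H(x) = 45 - 6*x (H(x) = -6*x + 45 = 45 - 6*x)
H(35)/Q(27) - 3284/4600 = (45 - 6*35)/1 - 3284/4600 = (45 - 210)*1 - 3284*1/4600 = -165*1 - 821/1150 = -165 - 821/1150 = -190571/1150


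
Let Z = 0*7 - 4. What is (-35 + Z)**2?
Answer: 1521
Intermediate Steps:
Z = -4 (Z = 0 - 4 = -4)
(-35 + Z)**2 = (-35 - 4)**2 = (-39)**2 = 1521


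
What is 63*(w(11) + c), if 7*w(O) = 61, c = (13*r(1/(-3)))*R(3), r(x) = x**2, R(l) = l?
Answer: 822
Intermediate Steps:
c = 13/3 (c = (13*(1/(-3))**2)*3 = (13*(-1/3)**2)*3 = (13*(1/9))*3 = (13/9)*3 = 13/3 ≈ 4.3333)
w(O) = 61/7 (w(O) = (1/7)*61 = 61/7)
63*(w(11) + c) = 63*(61/7 + 13/3) = 63*(274/21) = 822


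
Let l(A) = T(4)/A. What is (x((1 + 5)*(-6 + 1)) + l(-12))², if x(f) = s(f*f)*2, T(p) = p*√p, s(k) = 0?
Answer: 4/9 ≈ 0.44444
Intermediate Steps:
T(p) = p^(3/2)
x(f) = 0 (x(f) = 0*2 = 0)
l(A) = 8/A (l(A) = 4^(3/2)/A = 8/A)
(x((1 + 5)*(-6 + 1)) + l(-12))² = (0 + 8/(-12))² = (0 + 8*(-1/12))² = (0 - ⅔)² = (-⅔)² = 4/9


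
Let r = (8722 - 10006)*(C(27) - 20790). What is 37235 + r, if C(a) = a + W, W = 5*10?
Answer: 26632727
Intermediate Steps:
W = 50
C(a) = 50 + a (C(a) = a + 50 = 50 + a)
r = 26595492 (r = (8722 - 10006)*((50 + 27) - 20790) = -1284*(77 - 20790) = -1284*(-20713) = 26595492)
37235 + r = 37235 + 26595492 = 26632727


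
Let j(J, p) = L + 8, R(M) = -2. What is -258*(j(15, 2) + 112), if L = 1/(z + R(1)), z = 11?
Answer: -92966/3 ≈ -30989.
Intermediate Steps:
L = 1/9 (L = 1/(11 - 2) = 1/9 ≈ 0.11111)
j(J, p) = 73/9 (j(J, p) = 1/9 + 8 = 73/9)
-258*(j(15, 2) + 112) = -258*(73/9 + 112) = -258*1081/9 = -92966/3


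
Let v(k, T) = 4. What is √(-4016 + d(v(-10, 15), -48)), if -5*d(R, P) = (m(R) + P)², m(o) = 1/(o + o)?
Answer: I*√7159045/40 ≈ 66.891*I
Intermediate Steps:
m(o) = 1/(2*o)
d(R, P) = -(P + 1/(2*R))²/5 (d(R, P) = -(1/(2*R) + P)²/5 = -(P + 1/(2*R))²/5)
√(-4016 + d(v(-10, 15), -48)) = √(-4016 - 1/20*(1 + 2*(-48)*4)²/4²) = √(-4016 - 1/20*1/16*(1 - 384)²) = √(-4016 - 1/20*1/16*(-383)²) = √(-4016 - 1/20*1/16*146689) = √(-4016 - 146689/320) = √(-1431809/320) = I*√7159045/40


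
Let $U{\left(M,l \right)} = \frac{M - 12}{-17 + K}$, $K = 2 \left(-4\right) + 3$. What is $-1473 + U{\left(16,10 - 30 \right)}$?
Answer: $- \frac{16205}{11} \approx -1473.2$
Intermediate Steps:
$K = -5$ ($K = -8 + 3 = -5$)
$U{\left(M,l \right)} = \frac{6}{11} - \frac{M}{22}$ ($U{\left(M,l \right)} = \frac{M - 12}{-17 - 5} = \frac{-12 + M}{-22} = \left(-12 + M\right) \left(- \frac{1}{22}\right) = \frac{6}{11} - \frac{M}{22}$)
$-1473 + U{\left(16,10 - 30 \right)} = -1473 + \left(\frac{6}{11} - \frac{8}{11}\right) = -1473 - \frac{2}{11} = - \frac{16205}{11}$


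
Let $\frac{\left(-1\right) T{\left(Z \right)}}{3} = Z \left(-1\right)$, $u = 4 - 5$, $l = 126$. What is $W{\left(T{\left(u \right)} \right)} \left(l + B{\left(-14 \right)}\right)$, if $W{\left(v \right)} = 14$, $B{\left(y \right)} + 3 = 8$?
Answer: $1834$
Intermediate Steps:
$B{\left(y \right)} = 5$ ($B{\left(y \right)} = -3 + 8 = 5$)
$u = -1$
$T{\left(Z \right)} = 3 Z$ ($T{\left(Z \right)} = - 3 Z \left(-1\right) = - 3 \left(- Z\right) = 3 Z$)
$W{\left(T{\left(u \right)} \right)} \left(l + B{\left(-14 \right)}\right) = 14 \left(126 + 5\right) = 14 \cdot 131 = 1834$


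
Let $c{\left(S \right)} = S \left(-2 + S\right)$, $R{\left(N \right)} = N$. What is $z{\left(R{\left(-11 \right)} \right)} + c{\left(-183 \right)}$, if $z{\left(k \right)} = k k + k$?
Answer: $33965$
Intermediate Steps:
$z{\left(k \right)} = k + k^{2}$ ($z{\left(k \right)} = k^{2} + k = k + k^{2}$)
$z{\left(R{\left(-11 \right)} \right)} + c{\left(-183 \right)} = - 11 \left(1 - 11\right) - 183 \left(-2 - 183\right) = \left(-11\right) \left(-10\right) - -33855 = 110 + 33855 = 33965$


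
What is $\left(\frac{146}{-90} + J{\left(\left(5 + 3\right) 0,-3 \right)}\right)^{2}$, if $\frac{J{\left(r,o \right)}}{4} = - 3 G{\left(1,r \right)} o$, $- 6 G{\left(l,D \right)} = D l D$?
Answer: $\frac{5329}{2025} \approx 2.6316$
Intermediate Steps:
$G{\left(l,D \right)} = - \frac{l D^{2}}{6}$ ($G{\left(l,D \right)} = - \frac{D l D}{6} = - \frac{l D^{2}}{6}$)
$J{\left(r,o \right)} = 2 o r^{2}$ ($J{\left(r,o \right)} = 4 - 3 \left(\left(- \frac{1}{6}\right) 1 r^{2}\right) o = 4 - 3 \left(- \frac{r^{2}}{6}\right) o = 4 \frac{r^{2}}{2} o = 4 \frac{o r^{2}}{2} = 2 o r^{2}$)
$\left(\frac{146}{-90} + J{\left(\left(5 + 3\right) 0,-3 \right)}\right)^{2} = \left(\frac{146}{-90} + 2 \left(-3\right) \left(\left(5 + 3\right) 0\right)^{2}\right)^{2} = \left(146 \left(- \frac{1}{90}\right) + 2 \left(-3\right) \left(8 \cdot 0\right)^{2}\right)^{2} = \left(- \frac{73}{45} + 2 \left(-3\right) 0^{2}\right)^{2} = \left(- \frac{73}{45} + 2 \left(-3\right) 0\right)^{2} = \left(- \frac{73}{45} + 0\right)^{2} = \left(- \frac{73}{45}\right)^{2} = \frac{5329}{2025}$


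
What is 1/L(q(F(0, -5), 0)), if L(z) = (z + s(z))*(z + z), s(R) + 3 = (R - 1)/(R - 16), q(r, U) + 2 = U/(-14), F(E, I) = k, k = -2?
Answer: 3/58 ≈ 0.051724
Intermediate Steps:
F(E, I) = -2
q(r, U) = -2 - U/14 (q(r, U) = -2 + U/(-14) = -2 + U*(-1/14) = -2 - U/14)
s(R) = -3 + (-1 + R)/(-16 + R) (s(R) = -3 + (R - 1)/(R - 16) = -3 + (-1 + R)/(-16 + R))
L(z) = 2*z*(z + (47 - 2*z)/(-16 + z)) (L(z) = (z + (47 - 2*z)/(-16 + z))*(z + z) = (z + (47 - 2*z)/(-16 + z))*(2*z) = 2*z*(z + (47 - 2*z)/(-16 + z)))
1/L(q(F(0, -5), 0)) = 1/(2*(-2 - 1/14*0)*(47 + (-2 - 1/14*0)² - 18*(-2 - 1/14*0))/(-16 + (-2 - 1/14*0))) = 1/(2*(-2 + 0)*(47 + (-2 + 0)² - 18*(-2 + 0))/(-16 + (-2 + 0))) = 1/(2*(-2)*(47 + (-2)² - 18*(-2))/(-16 - 2)) = 1/(2*(-2)*(47 + 4 + 36)/(-18)) = 1/(2*(-2)*(-1/18)*87) = 1/(58/3) = 3/58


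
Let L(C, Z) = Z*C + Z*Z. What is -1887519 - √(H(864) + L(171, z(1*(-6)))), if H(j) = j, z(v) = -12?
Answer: -1887519 - 6*I*√29 ≈ -1.8875e+6 - 32.311*I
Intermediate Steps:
L(C, Z) = Z² + C*Z (L(C, Z) = C*Z + Z² = Z² + C*Z)
-1887519 - √(H(864) + L(171, z(1*(-6)))) = -1887519 - √(864 - 12*(171 - 12)) = -1887519 - √(864 - 12*159) = -1887519 - √(864 - 1908) = -1887519 - √(-1044) = -1887519 - 6*I*√29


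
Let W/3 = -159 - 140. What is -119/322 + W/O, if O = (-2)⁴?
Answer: -20767/368 ≈ -56.432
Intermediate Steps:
O = 16
W = -897 (W = 3*(-159 - 140) = 3*(-299) = -897)
-119/322 + W/O = -119/322 - 897/16 = -119*1/322 - 897*1/16 = -17/46 - 897/16 = -20767/368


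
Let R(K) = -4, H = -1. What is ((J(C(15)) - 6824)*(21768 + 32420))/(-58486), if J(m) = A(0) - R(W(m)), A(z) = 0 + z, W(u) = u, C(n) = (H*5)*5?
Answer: 184781080/29243 ≈ 6318.8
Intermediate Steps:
C(n) = -25 (C(n) = -1*5*5 = -5*5 = -25)
A(z) = z
J(m) = 4 (J(m) = 0 - 1*(-4) = 0 + 4 = 4)
((J(C(15)) - 6824)*(21768 + 32420))/(-58486) = ((4 - 6824)*(21768 + 32420))/(-58486) = -6820*54188*(-1/58486) = -369562160*(-1/58486) = 184781080/29243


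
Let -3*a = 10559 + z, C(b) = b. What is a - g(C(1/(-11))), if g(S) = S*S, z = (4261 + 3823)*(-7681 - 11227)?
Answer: 18493847270/363 ≈ 5.0947e+7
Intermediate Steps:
z = -152852272 (z = 8084*(-18908) = -152852272)
g(S) = S²
a = 152841713/3 (a = -(10559 - 152852272)/3 = -⅓*(-152841713) = 152841713/3 ≈ 5.0947e+7)
a - g(C(1/(-11))) = 152841713/3 - (1/(-11))² = 152841713/3 - (-1/11)² = 152841713/3 - 1*1/121 = 152841713/3 - 1/121 = 18493847270/363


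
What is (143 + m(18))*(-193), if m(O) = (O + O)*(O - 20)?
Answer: -13703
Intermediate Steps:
m(O) = 2*O*(-20 + O) (m(O) = (2*O)*(-20 + O) = 2*O*(-20 + O))
(143 + m(18))*(-193) = (143 + 2*18*(-20 + 18))*(-193) = (143 + 2*18*(-2))*(-193) = (143 - 72)*(-193) = 71*(-193) = -13703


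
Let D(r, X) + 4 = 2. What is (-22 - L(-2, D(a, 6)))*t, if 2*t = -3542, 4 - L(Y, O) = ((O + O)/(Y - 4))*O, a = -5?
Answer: 145222/3 ≈ 48407.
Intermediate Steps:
D(r, X) = -2 (D(r, X) = -4 + 2 = -2)
L(Y, O) = 4 - 2*O²/(-4 + Y) (L(Y, O) = 4 - (O + O)/(Y - 4)*O = 4 - (2*O)/(-4 + Y)*O = 4 - 2*O/(-4 + Y)*O = 4 - 2*O²/(-4 + Y))
t = -1771 (t = (½)*(-3542) = -1771)
(-22 - L(-2, D(a, 6)))*t = (-22 - 2*(-8 - 1*(-2)² + 2*(-2))/(-4 - 2))*(-1771) = (-22 - 2*(-8 - 1*4 - 4)/(-6))*(-1771) = (-22 - 2*(-1)*(-8 - 4 - 4)/6)*(-1771) = (-22 - 2*(-1)*(-16)/6)*(-1771) = (-22 - 1*16/3)*(-1771) = (-22 - 16/3)*(-1771) = -82/3*(-1771) = 145222/3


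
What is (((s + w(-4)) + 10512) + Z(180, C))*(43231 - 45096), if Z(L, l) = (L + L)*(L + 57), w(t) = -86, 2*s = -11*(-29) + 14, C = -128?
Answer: -357753625/2 ≈ -1.7888e+8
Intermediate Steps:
s = 333/2 (s = (-11*(-29) + 14)/2 = (319 + 14)/2 = (½)*333 = 333/2 ≈ 166.50)
Z(L, l) = 2*L*(57 + L) (Z(L, l) = (2*L)*(57 + L) = 2*L*(57 + L))
(((s + w(-4)) + 10512) + Z(180, C))*(43231 - 45096) = (((333/2 - 86) + 10512) + 2*180*(57 + 180))*(43231 - 45096) = ((161/2 + 10512) + 2*180*237)*(-1865) = (21185/2 + 85320)*(-1865) = (191825/2)*(-1865) = -357753625/2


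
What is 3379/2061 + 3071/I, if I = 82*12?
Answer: 3218089/676008 ≈ 4.7604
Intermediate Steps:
I = 984
3379/2061 + 3071/I = 3379/2061 + 3071/984 = 3218089/676008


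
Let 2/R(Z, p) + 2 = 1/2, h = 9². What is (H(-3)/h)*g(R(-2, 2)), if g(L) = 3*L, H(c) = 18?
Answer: -8/9 ≈ -0.88889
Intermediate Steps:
h = 81
R(Z, p) = -4/3 (R(Z, p) = 2/(-2 + 1/2) = 2/(-2 + ½) = 2/(-3/2) = 2*(-⅔) = -4/3)
(H(-3)/h)*g(R(-2, 2)) = (18/81)*(3*(-4/3)) = (18*(1/81))*(-4) = (2/9)*(-4) = -8/9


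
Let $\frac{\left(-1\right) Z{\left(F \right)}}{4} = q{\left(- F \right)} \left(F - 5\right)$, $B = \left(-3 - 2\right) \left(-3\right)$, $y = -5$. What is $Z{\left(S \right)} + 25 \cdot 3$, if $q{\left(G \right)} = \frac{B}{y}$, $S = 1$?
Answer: $27$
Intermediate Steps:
$B = 15$ ($B = \left(-5\right) \left(-3\right) = 15$)
$q{\left(G \right)} = -3$ ($q{\left(G \right)} = \frac{15}{-5} = 15 \left(- \frac{1}{5}\right) = -3$)
$Z{\left(F \right)} = -60 + 12 F$ ($Z{\left(F \right)} = - 4 \left(- 3 \left(F - 5\right)\right) = - 4 \left(- 3 \left(-5 + F\right)\right) = - 4 \left(15 - 3 F\right) = -60 + 12 F$)
$Z{\left(S \right)} + 25 \cdot 3 = \left(-60 + 12 \cdot 1\right) + 25 \cdot 3 = \left(-60 + 12\right) + 75 = -48 + 75 = 27$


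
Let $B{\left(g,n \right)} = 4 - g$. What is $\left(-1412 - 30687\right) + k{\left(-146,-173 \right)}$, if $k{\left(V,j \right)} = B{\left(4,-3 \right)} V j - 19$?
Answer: $-32118$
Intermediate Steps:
$k{\left(V,j \right)} = -19$ ($k{\left(V,j \right)} = \left(4 - 4\right) V j - 19 = 0 V j - 19 = 0 j - 19 = 0 - 19 = -19$)
$\left(-1412 - 30687\right) + k{\left(-146,-173 \right)} = \left(-1412 - 30687\right) - 19 = -32099 - 19 = -32118$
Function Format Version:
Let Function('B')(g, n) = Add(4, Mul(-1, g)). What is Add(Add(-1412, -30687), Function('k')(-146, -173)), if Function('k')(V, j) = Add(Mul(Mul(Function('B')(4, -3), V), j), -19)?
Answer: -32118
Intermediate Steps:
Function('k')(V, j) = -19 (Function('k')(V, j) = Add(Mul(Mul(Add(4, Mul(-1, 4)), V), j), -19) = Add(Mul(Mul(Add(4, -4), V), j), -19) = Add(Mul(Mul(0, V), j), -19) = Add(Mul(0, j), -19) = Add(0, -19) = -19)
Add(Add(-1412, -30687), Function('k')(-146, -173)) = Add(Add(-1412, -30687), -19) = Add(-32099, -19) = -32118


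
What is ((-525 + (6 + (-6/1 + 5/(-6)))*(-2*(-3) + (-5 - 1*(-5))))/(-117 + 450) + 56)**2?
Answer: 328261924/110889 ≈ 2960.3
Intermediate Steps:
((-525 + (6 + (-6/1 + 5/(-6)))*(-2*(-3) + (-5 - 1*(-5))))/(-117 + 450) + 56)**2 = ((-525 + (6 + (-6*1 + 5*(-1/6)))*(6 + (-5 + 5)))/333 + 56)**2 = ((-525 + (6 + (-6 - 5/6))*(6 + 0))*(1/333) + 56)**2 = ((-525 + (6 - 41/6)*6)*(1/333) + 56)**2 = ((-525 - 5/6*6)*(1/333) + 56)**2 = ((-525 - 5)*(1/333) + 56)**2 = (-530*1/333 + 56)**2 = (-530/333 + 56)**2 = (18118/333)**2 = 328261924/110889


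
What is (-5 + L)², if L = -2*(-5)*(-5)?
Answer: 3025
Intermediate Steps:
L = -50 (L = 10*(-5) = -50)
(-5 + L)² = (-5 - 50)² = (-55)² = 3025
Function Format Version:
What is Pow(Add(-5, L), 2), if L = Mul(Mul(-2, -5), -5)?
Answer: 3025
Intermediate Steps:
L = -50 (L = Mul(10, -5) = -50)
Pow(Add(-5, L), 2) = Pow(Add(-5, -50), 2) = Pow(-55, 2) = 3025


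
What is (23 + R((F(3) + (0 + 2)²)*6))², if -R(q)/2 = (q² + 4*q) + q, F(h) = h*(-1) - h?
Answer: 21025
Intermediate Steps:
F(h) = -2*h (F(h) = -h - h = -2*h)
R(q) = -10*q - 2*q² (R(q) = -2*((q² + 4*q) + q) = -2*(q² + 5*q) = -10*q - 2*q²)
(23 + R((F(3) + (0 + 2)²)*6))² = (23 - 2*(-2*3 + (0 + 2)²)*6*(5 + (-2*3 + (0 + 2)²)*6))² = (23 - 2*(-6 + 2²)*6*(5 + (-6 + 2²)*6))² = (23 - 2*(-6 + 4)*6*(5 + (-6 + 4)*6))² = (23 - 2*(-2*6)*(5 - 2*6))² = (23 - 2*(-12)*(5 - 12))² = (23 - 2*(-12)*(-7))² = (23 - 168)² = (-145)² = 21025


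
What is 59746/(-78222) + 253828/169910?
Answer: 2425872739/3322675005 ≈ 0.73010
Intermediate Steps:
59746/(-78222) + 253828/169910 = 59746*(-1/78222) + 253828*(1/169910) = -29873/39111 + 126914/84955 = 2425872739/3322675005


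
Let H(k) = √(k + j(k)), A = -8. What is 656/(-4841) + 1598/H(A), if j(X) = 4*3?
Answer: 3867303/4841 ≈ 798.86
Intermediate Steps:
j(X) = 12
H(k) = √(12 + k) (H(k) = √(k + 12) = √(12 + k))
656/(-4841) + 1598/H(A) = 656/(-4841) + 1598/(√(12 - 8)) = 656*(-1/4841) + 1598/(√4) = -656/4841 + 1598/2 = -656/4841 + 1598*(½) = -656/4841 + 799 = 3867303/4841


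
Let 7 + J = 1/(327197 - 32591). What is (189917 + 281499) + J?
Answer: 138879919855/294606 ≈ 4.7141e+5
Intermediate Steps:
J = -2062241/294606 (J = -7 + 1/(327197 - 32591) = -7 + 1/294606 = -2062241/294606 ≈ -7.0000)
(189917 + 281499) + J = (189917 + 281499) - 2062241/294606 = 471416 - 2062241/294606 = 138879919855/294606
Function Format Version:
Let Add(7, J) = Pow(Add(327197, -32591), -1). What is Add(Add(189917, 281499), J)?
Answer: Rational(138879919855, 294606) ≈ 4.7141e+5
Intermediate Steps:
J = Rational(-2062241, 294606) (J = Add(-7, Pow(Add(327197, -32591), -1)) = Add(-7, Pow(294606, -1)) = Add(-7, Rational(1, 294606)) = Rational(-2062241, 294606) ≈ -7.0000)
Add(Add(189917, 281499), J) = Add(Add(189917, 281499), Rational(-2062241, 294606)) = Add(471416, Rational(-2062241, 294606)) = Rational(138879919855, 294606)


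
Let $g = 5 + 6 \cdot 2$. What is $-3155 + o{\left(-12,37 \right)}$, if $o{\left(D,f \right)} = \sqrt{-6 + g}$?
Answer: $-3155 + \sqrt{11} \approx -3151.7$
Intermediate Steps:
$g = 17$ ($g = 5 + 12 = 17$)
$o{\left(D,f \right)} = \sqrt{11}$ ($o{\left(D,f \right)} = \sqrt{-6 + 17} = \sqrt{11}$)
$-3155 + o{\left(-12,37 \right)} = -3155 + \sqrt{11}$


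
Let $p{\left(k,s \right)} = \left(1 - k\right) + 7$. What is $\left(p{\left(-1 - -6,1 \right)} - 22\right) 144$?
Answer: $-2736$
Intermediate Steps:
$p{\left(k,s \right)} = 8 - k$
$\left(p{\left(-1 - -6,1 \right)} - 22\right) 144 = \left(\left(8 - \left(-1 - -6\right)\right) - 22\right) 144 = \left(\left(8 - \left(-1 + 6\right)\right) - 22\right) 144 = \left(\left(8 - 5\right) - 22\right) 144 = \left(3 - 22\right) 144 = \left(-19\right) 144 = -2736$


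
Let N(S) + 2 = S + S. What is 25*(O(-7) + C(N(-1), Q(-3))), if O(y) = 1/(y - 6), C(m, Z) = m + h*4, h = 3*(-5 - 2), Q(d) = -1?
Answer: -28625/13 ≈ -2201.9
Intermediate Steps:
h = -21 (h = 3*(-7) = -21)
N(S) = -2 + 2*S (N(S) = -2 + (S + S) = -2 + 2*S)
C(m, Z) = -84 + m (C(m, Z) = m - 21*4 = m - 84 = -84 + m)
O(y) = 1/(-6 + y)
25*(O(-7) + C(N(-1), Q(-3))) = 25*(1/(-6 - 7) + (-84 + (-2 + 2*(-1)))) = 25*(1/(-13) + (-84 + (-2 - 2))) = 25*(-1/13 + (-84 - 4)) = 25*(-1/13 - 88) = 25*(-1145/13) = -28625/13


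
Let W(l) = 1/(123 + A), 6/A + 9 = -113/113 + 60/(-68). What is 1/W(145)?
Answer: 22653/185 ≈ 122.45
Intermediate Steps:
A = -102/185 (A = 6/(-9 + (-113/113 + 60/(-68))) = 6/(-9 + (-113*1/113 + 60*(-1/68))) = 6/(-9 + (-1 - 15/17)) = 6/(-9 - 32/17) = 6/(-185/17) = 6*(-17/185) = -102/185 ≈ -0.55135)
W(l) = 185/22653 (W(l) = 1/(123 - 102/185) = 1/(22653/185) = 185/22653)
1/W(145) = 1/(185/22653) = 22653/185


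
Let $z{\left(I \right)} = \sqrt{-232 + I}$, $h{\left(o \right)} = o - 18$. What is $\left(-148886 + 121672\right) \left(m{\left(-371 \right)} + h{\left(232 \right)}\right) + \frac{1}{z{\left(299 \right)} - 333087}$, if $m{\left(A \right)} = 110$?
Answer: $- \frac{978256531934499759}{110946949502} - \frac{\sqrt{67}}{110946949502} \approx -8.8173 \cdot 10^{6}$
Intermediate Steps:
$h{\left(o \right)} = -18 + o$ ($h{\left(o \right)} = o - 18 = -18 + o$)
$\left(-148886 + 121672\right) \left(m{\left(-371 \right)} + h{\left(232 \right)}\right) + \frac{1}{z{\left(299 \right)} - 333087} = \left(-148886 + 121672\right) \left(110 + \left(-18 + 232\right)\right) + \frac{1}{\sqrt{-232 + 299} - 333087} = - 27214 \left(110 + 214\right) + \frac{1}{\sqrt{67} - 333087} = \left(-27214\right) 324 + \frac{1}{-333087 + \sqrt{67}} = -8817336 + \frac{1}{-333087 + \sqrt{67}}$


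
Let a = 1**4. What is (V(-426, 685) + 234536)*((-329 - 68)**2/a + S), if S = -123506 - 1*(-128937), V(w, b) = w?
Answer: 38169294400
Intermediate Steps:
a = 1
S = 5431 (S = -123506 + 128937 = 5431)
(V(-426, 685) + 234536)*((-329 - 68)**2/a + S) = (-426 + 234536)*((-329 - 68)**2/1 + 5431) = 234110*((-397)**2*1 + 5431) = 234110*(157609*1 + 5431) = 234110*(157609 + 5431) = 234110*163040 = 38169294400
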